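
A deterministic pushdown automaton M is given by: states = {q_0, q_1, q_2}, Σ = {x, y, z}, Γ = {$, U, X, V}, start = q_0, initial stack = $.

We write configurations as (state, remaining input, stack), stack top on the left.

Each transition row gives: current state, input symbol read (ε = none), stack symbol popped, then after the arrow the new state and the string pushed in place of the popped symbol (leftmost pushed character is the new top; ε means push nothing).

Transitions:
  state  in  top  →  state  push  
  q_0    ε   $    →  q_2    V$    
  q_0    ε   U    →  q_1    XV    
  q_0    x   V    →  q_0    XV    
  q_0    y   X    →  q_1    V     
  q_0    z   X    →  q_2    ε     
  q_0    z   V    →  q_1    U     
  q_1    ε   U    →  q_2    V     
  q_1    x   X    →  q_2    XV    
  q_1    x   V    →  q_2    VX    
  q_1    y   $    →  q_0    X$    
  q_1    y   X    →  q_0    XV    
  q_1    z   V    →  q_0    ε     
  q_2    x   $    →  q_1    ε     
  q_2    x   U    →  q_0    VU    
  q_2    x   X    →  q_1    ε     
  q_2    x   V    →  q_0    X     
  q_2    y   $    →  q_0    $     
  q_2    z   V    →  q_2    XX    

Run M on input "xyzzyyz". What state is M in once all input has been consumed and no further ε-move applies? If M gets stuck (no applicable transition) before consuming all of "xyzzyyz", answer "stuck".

(q_0, xyzzyyz, $)
  ε-move, top $: go to q_2, push V$ → (q_2, xyzzyyz, V$)
  read x, top V: go to q_0, push X → (q_0, yzzyyz, X$)
  read y, top X: go to q_1, push V → (q_1, zzyyz, V$)
  read z, top V: go to q_0, push ε → (q_0, zyyz, $)
  ε-move, top $: go to q_2, push V$ → (q_2, zyyz, V$)
  read z, top V: go to q_2, push XX → (q_2, yyz, XX$)
No transition for (q_2, y, top X); M blocks with input yyz remaining.

stuck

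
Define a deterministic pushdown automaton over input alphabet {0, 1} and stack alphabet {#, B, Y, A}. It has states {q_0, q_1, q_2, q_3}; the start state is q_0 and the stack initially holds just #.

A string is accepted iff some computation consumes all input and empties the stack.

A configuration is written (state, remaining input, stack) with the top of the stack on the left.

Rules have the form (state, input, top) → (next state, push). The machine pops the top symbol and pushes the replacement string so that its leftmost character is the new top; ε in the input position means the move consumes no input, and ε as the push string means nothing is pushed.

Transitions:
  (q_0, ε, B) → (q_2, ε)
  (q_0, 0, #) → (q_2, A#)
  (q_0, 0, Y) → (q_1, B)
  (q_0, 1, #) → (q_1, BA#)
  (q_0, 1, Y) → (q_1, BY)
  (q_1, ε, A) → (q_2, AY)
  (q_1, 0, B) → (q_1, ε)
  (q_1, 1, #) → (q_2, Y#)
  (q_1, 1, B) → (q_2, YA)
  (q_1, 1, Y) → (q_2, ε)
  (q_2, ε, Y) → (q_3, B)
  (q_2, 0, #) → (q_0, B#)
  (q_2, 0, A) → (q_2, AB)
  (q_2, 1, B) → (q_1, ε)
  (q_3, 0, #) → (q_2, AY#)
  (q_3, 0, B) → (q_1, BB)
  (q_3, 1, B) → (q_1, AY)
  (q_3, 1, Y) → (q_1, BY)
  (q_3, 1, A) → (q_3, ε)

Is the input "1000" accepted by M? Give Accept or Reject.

Reject

(q_0, 1000, #)
  read 1, top #: go to q_1, push BA# → (q_1, 000, BA#)
  read 0, top B: go to q_1, push ε → (q_1, 00, A#)
  ε-move, top A: go to q_2, push AY → (q_2, 00, AY#)
  read 0, top A: go to q_2, push AB → (q_2, 0, ABY#)
  read 0, top A: go to q_2, push AB → (q_2, ε, ABBY#)
All input consumed; stack is ABBY#, not empty, and no further ε-move applies.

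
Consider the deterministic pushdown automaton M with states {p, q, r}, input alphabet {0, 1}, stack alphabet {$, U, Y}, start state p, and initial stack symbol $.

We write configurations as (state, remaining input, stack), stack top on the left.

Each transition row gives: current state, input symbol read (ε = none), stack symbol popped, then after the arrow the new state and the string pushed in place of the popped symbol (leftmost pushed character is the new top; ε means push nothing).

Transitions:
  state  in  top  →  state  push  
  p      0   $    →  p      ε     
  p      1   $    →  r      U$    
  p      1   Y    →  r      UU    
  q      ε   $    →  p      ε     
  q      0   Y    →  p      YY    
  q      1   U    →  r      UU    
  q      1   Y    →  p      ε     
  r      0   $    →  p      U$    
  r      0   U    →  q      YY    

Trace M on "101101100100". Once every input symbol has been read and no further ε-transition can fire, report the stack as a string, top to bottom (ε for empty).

YYYUYYUU$

(p, 101101100100, $)
  read 1, top $: go to r, push U$ → (r, 01101100100, U$)
  read 0, top U: go to q, push YY → (q, 1101100100, YY$)
  read 1, top Y: go to p, push ε → (p, 101100100, Y$)
  read 1, top Y: go to r, push UU → (r, 01100100, UU$)
  read 0, top U: go to q, push YY → (q, 1100100, YYU$)
  read 1, top Y: go to p, push ε → (p, 100100, YU$)
  read 1, top Y: go to r, push UU → (r, 00100, UUU$)
  read 0, top U: go to q, push YY → (q, 0100, YYUU$)
  read 0, top Y: go to p, push YY → (p, 100, YYYUU$)
  read 1, top Y: go to r, push UU → (r, 00, UUYYUU$)
  read 0, top U: go to q, push YY → (q, 0, YYUYYUU$)
  read 0, top Y: go to p, push YY → (p, ε, YYYUYYUU$)
All input consumed in state p with stack YYYUYYUU$.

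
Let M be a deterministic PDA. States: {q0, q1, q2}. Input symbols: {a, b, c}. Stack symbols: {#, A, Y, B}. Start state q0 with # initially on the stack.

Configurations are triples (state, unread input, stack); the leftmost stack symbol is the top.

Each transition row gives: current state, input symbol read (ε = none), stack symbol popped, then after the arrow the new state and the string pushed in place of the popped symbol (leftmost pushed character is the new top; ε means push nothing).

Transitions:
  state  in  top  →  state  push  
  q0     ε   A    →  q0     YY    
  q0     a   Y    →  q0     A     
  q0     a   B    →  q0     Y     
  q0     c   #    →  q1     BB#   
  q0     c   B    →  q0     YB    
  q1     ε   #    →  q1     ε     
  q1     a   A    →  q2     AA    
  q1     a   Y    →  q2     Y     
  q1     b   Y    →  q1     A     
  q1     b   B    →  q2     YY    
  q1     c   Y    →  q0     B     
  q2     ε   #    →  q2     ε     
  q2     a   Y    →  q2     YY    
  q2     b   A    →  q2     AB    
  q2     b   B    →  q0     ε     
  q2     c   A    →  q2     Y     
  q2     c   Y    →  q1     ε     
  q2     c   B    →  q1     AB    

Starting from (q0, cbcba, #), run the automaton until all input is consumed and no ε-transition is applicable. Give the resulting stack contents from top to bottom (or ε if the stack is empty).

(q0, cbcba, #) ⊢ (q1, bcba, BB#) ⊢ (q2, cba, YYB#) ⊢ (q1, ba, YB#) ⊢ (q1, a, AB#) ⊢ (q2, ε, AAB#)
All input consumed in state q2 with stack AAB#.

AAB#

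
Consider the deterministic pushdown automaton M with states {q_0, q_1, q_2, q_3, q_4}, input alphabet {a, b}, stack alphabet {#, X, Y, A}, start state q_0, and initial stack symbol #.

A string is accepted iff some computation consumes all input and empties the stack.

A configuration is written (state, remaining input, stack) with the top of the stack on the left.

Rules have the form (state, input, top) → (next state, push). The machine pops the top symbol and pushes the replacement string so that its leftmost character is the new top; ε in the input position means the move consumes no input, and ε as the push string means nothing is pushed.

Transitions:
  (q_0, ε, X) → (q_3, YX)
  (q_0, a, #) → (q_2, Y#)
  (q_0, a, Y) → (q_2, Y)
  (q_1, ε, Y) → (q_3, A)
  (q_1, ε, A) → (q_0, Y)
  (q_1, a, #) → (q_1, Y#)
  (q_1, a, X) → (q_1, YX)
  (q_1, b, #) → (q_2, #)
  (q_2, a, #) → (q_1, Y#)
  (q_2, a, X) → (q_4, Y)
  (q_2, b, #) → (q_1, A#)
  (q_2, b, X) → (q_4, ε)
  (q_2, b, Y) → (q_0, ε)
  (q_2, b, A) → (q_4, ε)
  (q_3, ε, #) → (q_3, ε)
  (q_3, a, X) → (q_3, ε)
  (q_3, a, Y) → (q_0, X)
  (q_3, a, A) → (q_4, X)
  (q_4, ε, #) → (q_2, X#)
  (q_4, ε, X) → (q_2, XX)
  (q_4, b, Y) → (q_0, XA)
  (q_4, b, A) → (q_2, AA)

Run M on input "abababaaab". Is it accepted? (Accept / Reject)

(q_0, abababaaab, #) ⊢ (q_2, bababaaab, Y#) ⊢ (q_0, ababaaab, #) ⊢ (q_2, babaaab, Y#) ⊢ (q_0, abaaab, #) ⊢ (q_2, baaab, Y#) ⊢ (q_0, aaab, #) ⊢ (q_2, aab, Y#)
No transition applies at (q_2, aab, Y#); input not fully consumed.

Reject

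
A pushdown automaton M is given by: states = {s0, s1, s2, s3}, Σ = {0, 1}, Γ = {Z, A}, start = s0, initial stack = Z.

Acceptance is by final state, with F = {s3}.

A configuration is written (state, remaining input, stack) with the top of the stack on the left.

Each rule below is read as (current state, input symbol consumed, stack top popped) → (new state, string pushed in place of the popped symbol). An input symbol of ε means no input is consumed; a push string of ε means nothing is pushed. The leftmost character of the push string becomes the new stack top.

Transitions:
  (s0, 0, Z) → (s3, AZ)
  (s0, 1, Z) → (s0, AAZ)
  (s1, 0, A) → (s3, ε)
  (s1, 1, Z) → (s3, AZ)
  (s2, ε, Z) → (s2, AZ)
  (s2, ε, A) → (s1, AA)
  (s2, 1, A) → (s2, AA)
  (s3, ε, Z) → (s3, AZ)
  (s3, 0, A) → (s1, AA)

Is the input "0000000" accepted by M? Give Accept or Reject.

One accepting computation: (s0, 0000000, Z) ⊢ (s3, 000000, AZ) ⊢ (s1, 00000, AAZ) ⊢ (s3, 0000, AZ) ⊢ (s1, 000, AAZ) ⊢ (s3, 00, AZ) ⊢ (s1, 0, AAZ) ⊢ (s3, ε, AZ)
All input consumed and state s3 ∈ F.

Accept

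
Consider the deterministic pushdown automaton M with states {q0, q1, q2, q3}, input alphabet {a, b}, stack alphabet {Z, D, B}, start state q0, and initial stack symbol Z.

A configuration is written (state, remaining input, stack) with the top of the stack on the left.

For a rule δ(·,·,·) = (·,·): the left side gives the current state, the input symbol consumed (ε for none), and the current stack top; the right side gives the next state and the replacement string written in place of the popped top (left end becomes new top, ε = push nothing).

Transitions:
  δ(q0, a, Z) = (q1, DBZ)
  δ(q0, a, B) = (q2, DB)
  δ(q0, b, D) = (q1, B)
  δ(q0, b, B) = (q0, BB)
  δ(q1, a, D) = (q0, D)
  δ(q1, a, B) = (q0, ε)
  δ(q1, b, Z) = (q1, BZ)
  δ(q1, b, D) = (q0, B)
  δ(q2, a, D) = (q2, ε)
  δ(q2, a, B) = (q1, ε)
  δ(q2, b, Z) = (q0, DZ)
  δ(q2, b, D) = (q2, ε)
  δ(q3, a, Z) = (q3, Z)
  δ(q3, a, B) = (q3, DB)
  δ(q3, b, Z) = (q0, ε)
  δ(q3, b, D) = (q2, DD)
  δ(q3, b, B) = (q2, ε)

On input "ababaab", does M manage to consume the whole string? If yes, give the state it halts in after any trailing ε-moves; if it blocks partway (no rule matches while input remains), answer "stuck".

stuck

(q0, ababaab, Z)
  read a, top Z: go to q1, push DBZ → (q1, babaab, DBZ)
  read b, top D: go to q0, push B → (q0, abaab, BBZ)
  read a, top B: go to q2, push DB → (q2, baab, DBBZ)
  read b, top D: go to q2, push ε → (q2, aab, BBZ)
  read a, top B: go to q1, push ε → (q1, ab, BZ)
  read a, top B: go to q0, push ε → (q0, b, Z)
No transition for (q0, b, top Z); M blocks with input b remaining.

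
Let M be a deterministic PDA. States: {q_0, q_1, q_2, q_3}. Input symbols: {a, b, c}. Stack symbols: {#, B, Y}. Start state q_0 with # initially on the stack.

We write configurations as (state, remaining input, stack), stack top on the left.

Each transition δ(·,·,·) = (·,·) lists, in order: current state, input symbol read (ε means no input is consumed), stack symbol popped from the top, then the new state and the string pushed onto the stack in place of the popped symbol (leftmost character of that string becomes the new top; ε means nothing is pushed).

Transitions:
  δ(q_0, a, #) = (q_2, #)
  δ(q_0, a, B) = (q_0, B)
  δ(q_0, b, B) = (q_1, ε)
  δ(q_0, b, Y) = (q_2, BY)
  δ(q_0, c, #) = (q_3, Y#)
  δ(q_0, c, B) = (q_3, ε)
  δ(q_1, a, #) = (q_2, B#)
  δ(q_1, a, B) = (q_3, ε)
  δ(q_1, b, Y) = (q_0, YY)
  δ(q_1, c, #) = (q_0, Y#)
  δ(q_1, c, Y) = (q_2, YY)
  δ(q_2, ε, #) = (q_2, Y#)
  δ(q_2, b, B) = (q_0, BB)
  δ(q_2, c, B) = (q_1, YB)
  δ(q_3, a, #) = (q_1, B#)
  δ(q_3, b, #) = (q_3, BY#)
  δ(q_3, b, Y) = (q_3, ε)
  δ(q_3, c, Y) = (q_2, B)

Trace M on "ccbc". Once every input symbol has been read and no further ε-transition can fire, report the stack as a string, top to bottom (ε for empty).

B#

(q_0, ccbc, #) ⊢ (q_3, cbc, Y#) ⊢ (q_2, bc, B#) ⊢ (q_0, c, BB#) ⊢ (q_3, ε, B#)
All input consumed in state q_3 with stack B#.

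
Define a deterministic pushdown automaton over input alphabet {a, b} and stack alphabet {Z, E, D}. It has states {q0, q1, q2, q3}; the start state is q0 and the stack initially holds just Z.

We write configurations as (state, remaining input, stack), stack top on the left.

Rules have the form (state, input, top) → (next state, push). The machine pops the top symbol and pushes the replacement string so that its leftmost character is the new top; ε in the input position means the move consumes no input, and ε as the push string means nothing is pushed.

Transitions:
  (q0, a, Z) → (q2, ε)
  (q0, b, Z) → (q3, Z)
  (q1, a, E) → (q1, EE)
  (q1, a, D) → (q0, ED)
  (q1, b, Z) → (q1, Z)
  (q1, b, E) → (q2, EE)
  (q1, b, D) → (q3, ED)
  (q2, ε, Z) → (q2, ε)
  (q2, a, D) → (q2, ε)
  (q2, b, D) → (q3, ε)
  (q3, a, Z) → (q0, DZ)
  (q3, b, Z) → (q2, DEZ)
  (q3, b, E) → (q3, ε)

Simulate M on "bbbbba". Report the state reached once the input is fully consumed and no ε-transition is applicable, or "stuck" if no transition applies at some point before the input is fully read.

q2

(q0, bbbbba, Z)
  read b, top Z: go to q3, push Z → (q3, bbbba, Z)
  read b, top Z: go to q2, push DEZ → (q2, bbba, DEZ)
  read b, top D: go to q3, push ε → (q3, bba, EZ)
  read b, top E: go to q3, push ε → (q3, ba, Z)
  read b, top Z: go to q2, push DEZ → (q2, a, DEZ)
  read a, top D: go to q2, push ε → (q2, ε, EZ)
All input consumed; M is in state q2.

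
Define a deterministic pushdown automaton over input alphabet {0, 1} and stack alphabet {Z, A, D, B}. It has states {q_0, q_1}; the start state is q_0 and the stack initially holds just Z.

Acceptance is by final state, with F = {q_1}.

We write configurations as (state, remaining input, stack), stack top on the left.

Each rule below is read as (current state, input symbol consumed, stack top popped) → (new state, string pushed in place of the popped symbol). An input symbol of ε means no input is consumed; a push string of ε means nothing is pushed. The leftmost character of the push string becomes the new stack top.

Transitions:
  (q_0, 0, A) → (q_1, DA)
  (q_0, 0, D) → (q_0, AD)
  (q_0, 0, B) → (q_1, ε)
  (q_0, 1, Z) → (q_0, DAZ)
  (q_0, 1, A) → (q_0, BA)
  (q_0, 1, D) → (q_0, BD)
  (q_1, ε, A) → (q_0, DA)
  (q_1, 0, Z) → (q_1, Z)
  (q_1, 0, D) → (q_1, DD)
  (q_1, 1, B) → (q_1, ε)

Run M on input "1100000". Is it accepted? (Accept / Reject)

(q_0, 1100000, Z) ⊢ (q_0, 100000, DAZ) ⊢ (q_0, 00000, BDAZ) ⊢ (q_1, 0000, DAZ) ⊢ (q_1, 000, DDAZ) ⊢ (q_1, 00, DDDAZ) ⊢ (q_1, 0, DDDDAZ) ⊢ (q_1, ε, DDDDDAZ)
All input consumed; state q_1 ∈ F.

Accept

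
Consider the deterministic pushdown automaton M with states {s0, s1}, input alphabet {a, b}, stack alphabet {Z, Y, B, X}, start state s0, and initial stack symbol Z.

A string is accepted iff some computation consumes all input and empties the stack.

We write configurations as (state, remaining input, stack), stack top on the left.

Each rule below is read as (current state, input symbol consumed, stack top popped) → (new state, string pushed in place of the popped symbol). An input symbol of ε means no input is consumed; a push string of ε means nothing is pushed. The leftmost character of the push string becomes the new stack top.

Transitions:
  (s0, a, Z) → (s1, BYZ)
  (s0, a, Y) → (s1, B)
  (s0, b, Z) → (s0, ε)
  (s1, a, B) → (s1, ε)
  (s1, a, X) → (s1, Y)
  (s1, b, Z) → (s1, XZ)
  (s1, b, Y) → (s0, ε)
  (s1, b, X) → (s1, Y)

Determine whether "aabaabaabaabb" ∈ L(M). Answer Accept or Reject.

Accept

(s0, aabaabaabaabb, Z) ⊢ (s1, abaabaabaabb, BYZ) ⊢ (s1, baabaabaabb, YZ) ⊢ (s0, aabaabaabb, Z) ⊢ (s1, abaabaabb, BYZ) ⊢ (s1, baabaabb, YZ) ⊢ (s0, aabaabb, Z) ⊢ (s1, abaabb, BYZ) ⊢ (s1, baabb, YZ) ⊢ (s0, aabb, Z) ⊢ (s1, abb, BYZ) ⊢ (s1, bb, YZ) ⊢ (s0, b, Z) ⊢ (s0, ε, ε)
All input consumed and the stack is empty.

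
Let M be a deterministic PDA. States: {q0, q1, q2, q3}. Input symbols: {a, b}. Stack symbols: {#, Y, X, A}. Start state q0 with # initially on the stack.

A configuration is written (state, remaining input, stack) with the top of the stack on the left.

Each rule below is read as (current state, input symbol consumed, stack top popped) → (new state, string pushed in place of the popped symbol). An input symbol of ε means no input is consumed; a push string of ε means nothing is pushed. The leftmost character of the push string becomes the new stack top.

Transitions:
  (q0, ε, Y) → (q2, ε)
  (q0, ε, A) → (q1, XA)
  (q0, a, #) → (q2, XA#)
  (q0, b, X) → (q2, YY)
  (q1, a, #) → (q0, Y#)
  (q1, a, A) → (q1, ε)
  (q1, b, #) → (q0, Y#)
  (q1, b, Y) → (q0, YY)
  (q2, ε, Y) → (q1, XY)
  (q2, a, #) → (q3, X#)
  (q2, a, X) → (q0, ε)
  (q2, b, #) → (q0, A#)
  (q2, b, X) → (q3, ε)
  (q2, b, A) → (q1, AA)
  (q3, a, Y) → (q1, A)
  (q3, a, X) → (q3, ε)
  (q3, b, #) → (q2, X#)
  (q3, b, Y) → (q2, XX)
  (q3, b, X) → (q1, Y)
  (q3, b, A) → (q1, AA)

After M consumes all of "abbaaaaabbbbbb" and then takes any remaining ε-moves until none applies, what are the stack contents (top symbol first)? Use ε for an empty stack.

#

(q0, abbaaaaabbbbbb, #)
  read a, top #: go to q2, push XA# → (q2, bbaaaaabbbbbb, XA#)
  read b, top X: go to q3, push ε → (q3, baaaaabbbbbb, A#)
  read b, top A: go to q1, push AA → (q1, aaaaabbbbbb, AA#)
  read a, top A: go to q1, push ε → (q1, aaaabbbbbb, A#)
  read a, top A: go to q1, push ε → (q1, aaabbbbbb, #)
  read a, top #: go to q0, push Y# → (q0, aabbbbbb, Y#)
  ε-move, top Y: go to q2, push ε → (q2, aabbbbbb, #)
  read a, top #: go to q3, push X# → (q3, abbbbbb, X#)
  read a, top X: go to q3, push ε → (q3, bbbbbb, #)
  read b, top #: go to q2, push X# → (q2, bbbbb, X#)
  read b, top X: go to q3, push ε → (q3, bbbb, #)
  read b, top #: go to q2, push X# → (q2, bbb, X#)
  read b, top X: go to q3, push ε → (q3, bb, #)
  read b, top #: go to q2, push X# → (q2, b, X#)
  read b, top X: go to q3, push ε → (q3, ε, #)
All input consumed in state q3 with stack #.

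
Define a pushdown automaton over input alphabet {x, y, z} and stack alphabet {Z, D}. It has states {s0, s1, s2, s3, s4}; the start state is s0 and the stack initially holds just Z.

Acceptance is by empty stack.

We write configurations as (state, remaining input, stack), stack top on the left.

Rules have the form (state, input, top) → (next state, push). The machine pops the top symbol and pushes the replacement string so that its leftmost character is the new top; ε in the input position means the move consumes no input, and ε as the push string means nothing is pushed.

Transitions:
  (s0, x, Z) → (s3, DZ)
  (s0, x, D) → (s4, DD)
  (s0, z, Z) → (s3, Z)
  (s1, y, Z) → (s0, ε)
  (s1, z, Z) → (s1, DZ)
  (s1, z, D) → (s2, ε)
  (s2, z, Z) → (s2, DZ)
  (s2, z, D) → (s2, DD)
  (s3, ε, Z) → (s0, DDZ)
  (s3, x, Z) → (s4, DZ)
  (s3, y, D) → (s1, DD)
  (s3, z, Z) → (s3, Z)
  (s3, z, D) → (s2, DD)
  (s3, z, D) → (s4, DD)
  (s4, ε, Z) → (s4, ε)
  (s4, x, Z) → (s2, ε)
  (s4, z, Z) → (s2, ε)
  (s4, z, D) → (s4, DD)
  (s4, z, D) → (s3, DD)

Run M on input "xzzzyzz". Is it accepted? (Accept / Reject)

Reject

No computation consumes all input and empties the stack.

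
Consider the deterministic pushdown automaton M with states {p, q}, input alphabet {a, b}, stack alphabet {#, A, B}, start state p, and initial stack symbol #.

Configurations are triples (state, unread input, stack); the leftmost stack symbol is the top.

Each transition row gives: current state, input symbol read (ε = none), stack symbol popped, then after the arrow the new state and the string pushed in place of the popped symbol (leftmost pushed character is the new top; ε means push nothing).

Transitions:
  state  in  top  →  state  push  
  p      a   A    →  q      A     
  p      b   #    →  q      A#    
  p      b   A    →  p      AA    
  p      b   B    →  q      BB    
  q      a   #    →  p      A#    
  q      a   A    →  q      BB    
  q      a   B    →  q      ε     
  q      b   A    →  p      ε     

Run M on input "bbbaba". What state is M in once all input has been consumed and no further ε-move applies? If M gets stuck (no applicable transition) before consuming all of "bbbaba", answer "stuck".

stuck

(p, bbbaba, #)
  read b, top #: go to q, push A# → (q, bbaba, A#)
  read b, top A: go to p, push ε → (p, baba, #)
  read b, top #: go to q, push A# → (q, aba, A#)
  read a, top A: go to q, push BB → (q, ba, BB#)
No transition for (q, b, top B); M blocks with input ba remaining.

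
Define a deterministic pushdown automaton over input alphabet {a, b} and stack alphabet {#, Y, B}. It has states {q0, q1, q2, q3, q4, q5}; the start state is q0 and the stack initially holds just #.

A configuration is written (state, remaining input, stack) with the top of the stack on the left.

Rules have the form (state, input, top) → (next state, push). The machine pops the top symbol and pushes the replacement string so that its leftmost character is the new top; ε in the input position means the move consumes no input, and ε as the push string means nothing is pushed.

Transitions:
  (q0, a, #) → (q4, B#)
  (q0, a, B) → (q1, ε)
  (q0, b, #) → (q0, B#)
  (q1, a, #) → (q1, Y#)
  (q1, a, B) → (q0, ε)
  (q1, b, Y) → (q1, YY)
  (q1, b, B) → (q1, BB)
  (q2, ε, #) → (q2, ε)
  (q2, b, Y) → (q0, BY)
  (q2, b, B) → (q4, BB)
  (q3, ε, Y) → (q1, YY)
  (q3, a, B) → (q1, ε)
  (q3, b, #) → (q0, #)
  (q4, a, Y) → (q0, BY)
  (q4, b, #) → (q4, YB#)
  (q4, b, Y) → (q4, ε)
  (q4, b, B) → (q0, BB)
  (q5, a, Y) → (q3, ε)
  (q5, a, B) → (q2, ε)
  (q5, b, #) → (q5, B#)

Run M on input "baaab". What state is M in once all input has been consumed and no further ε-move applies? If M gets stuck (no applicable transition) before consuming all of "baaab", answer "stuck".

(q0, baaab, #)
  read b, top #: go to q0, push B# → (q0, aaab, B#)
  read a, top B: go to q1, push ε → (q1, aab, #)
  read a, top #: go to q1, push Y# → (q1, ab, Y#)
No transition for (q1, a, top Y); M blocks with input ab remaining.

stuck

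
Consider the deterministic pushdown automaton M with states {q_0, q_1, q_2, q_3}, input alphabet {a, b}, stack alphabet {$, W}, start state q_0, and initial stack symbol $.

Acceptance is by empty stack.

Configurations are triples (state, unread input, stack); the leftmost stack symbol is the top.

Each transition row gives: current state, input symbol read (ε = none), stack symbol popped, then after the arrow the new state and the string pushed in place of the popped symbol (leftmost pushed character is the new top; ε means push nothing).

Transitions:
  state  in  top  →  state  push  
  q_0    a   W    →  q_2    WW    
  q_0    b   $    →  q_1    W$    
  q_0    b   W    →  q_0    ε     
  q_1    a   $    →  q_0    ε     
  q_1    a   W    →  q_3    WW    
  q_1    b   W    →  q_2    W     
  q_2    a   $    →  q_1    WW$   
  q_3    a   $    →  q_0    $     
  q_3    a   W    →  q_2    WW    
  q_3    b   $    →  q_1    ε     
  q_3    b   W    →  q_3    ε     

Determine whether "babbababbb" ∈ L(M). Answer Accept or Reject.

Accept

(q_0, babbababbb, $) ⊢ (q_1, abbababbb, W$) ⊢ (q_3, bbababbb, WW$) ⊢ (q_3, bababbb, W$) ⊢ (q_3, ababbb, $) ⊢ (q_0, babbb, $) ⊢ (q_1, abbb, W$) ⊢ (q_3, bbb, WW$) ⊢ (q_3, bb, W$) ⊢ (q_3, b, $) ⊢ (q_1, ε, ε)
All input consumed and the stack is empty.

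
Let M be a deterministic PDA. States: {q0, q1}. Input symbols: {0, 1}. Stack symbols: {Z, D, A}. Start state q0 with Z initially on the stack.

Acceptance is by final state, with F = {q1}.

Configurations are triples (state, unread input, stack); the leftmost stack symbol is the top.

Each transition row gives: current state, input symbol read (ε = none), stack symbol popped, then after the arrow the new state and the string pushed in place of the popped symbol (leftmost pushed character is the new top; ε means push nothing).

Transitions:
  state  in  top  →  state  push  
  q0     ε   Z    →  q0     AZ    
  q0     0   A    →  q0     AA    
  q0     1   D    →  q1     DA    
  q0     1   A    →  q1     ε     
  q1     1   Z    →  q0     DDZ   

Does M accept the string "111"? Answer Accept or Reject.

Accept

(q0, 111, Z)
  ε-move, top Z: go to q0, push AZ → (q0, 111, AZ)
  read 1, top A: go to q1, push ε → (q1, 11, Z)
  read 1, top Z: go to q0, push DDZ → (q0, 1, DDZ)
  read 1, top D: go to q1, push DA → (q1, ε, DADZ)
All input consumed; state q1 ∈ F.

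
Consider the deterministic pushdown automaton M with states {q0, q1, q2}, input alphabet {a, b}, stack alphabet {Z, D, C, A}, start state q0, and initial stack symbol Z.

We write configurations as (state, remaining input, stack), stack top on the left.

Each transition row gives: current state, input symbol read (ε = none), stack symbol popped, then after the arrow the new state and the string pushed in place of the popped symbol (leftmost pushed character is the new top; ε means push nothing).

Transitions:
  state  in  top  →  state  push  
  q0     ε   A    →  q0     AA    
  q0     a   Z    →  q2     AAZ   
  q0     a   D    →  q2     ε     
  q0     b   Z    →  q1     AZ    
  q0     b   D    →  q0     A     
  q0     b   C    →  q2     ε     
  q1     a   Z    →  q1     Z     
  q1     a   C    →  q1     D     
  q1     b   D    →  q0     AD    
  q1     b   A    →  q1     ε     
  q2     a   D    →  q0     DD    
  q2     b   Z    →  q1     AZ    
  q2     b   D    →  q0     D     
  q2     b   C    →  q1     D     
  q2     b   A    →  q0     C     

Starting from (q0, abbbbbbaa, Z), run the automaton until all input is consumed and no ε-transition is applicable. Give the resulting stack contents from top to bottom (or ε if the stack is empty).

(q0, abbbbbbaa, Z) ⊢ (q2, bbbbbbaa, AAZ) ⊢ (q0, bbbbbaa, CAZ) ⊢ (q2, bbbbaa, AZ) ⊢ (q0, bbbaa, CZ) ⊢ (q2, bbaa, Z) ⊢ (q1, baa, AZ) ⊢ (q1, aa, Z) ⊢ (q1, a, Z) ⊢ (q1, ε, Z)
All input consumed in state q1 with stack Z.

Z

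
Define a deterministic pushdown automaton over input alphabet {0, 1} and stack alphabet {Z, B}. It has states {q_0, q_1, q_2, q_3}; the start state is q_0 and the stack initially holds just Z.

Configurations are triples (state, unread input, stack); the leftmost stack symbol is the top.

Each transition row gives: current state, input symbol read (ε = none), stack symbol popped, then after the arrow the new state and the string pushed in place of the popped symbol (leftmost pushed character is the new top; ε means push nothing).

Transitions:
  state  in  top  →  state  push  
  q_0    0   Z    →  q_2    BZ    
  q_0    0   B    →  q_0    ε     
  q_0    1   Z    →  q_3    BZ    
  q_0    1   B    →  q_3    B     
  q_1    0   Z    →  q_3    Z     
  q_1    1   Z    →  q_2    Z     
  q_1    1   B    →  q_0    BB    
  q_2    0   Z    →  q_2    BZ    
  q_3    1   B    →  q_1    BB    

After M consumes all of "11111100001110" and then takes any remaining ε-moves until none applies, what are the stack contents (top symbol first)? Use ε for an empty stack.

BBZ

(q_0, 11111100001110, Z) ⊢ (q_3, 1111100001110, BZ) ⊢ (q_1, 111100001110, BBZ) ⊢ (q_0, 11100001110, BBBZ) ⊢ (q_3, 1100001110, BBBZ) ⊢ (q_1, 100001110, BBBBZ) ⊢ (q_0, 00001110, BBBBBZ) ⊢ (q_0, 0001110, BBBBZ) ⊢ (q_0, 001110, BBBZ) ⊢ (q_0, 01110, BBZ) ⊢ (q_0, 1110, BZ) ⊢ (q_3, 110, BZ) ⊢ (q_1, 10, BBZ) ⊢ (q_0, 0, BBBZ) ⊢ (q_0, ε, BBZ)
All input consumed in state q_0 with stack BBZ.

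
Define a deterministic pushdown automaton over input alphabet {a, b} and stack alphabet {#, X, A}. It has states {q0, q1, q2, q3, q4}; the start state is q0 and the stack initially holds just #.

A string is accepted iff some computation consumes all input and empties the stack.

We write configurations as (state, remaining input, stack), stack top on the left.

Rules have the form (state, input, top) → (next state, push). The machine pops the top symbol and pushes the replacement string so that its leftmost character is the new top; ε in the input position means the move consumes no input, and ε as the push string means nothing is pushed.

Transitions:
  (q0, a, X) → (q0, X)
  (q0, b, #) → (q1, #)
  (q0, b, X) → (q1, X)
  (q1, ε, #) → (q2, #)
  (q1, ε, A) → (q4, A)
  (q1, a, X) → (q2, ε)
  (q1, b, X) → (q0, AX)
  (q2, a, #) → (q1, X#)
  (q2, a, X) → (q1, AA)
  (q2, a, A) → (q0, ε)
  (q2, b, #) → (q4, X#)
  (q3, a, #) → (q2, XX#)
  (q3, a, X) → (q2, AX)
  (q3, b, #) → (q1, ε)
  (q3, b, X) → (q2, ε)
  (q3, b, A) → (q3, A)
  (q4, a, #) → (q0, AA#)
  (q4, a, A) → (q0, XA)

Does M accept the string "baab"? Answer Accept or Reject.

Reject

(q0, baab, #)
  read b, top #: go to q1, push # → (q1, aab, #)
  ε-move, top #: go to q2, push # → (q2, aab, #)
  read a, top #: go to q1, push X# → (q1, ab, X#)
  read a, top X: go to q2, push ε → (q2, b, #)
  read b, top #: go to q4, push X# → (q4, ε, X#)
All input consumed; stack is X#, not empty, and no further ε-move applies.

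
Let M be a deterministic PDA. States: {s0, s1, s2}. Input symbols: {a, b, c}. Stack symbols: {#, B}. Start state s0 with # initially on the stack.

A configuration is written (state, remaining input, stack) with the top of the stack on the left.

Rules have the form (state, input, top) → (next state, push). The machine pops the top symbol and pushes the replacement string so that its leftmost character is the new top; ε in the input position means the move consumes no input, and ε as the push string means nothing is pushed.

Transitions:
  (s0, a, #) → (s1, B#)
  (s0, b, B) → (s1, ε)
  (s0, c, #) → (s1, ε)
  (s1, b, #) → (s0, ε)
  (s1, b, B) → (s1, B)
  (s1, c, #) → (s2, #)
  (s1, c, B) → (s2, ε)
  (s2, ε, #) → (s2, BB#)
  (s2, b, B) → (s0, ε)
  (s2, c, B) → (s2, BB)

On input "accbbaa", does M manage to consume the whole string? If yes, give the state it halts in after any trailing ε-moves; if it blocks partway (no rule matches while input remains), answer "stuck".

(s0, accbbaa, #)
  read a, top #: go to s1, push B# → (s1, ccbbaa, B#)
  read c, top B: go to s2, push ε → (s2, cbbaa, #)
  ε-move, top #: go to s2, push BB# → (s2, cbbaa, BB#)
  read c, top B: go to s2, push BB → (s2, bbaa, BBB#)
  read b, top B: go to s0, push ε → (s0, baa, BB#)
  read b, top B: go to s1, push ε → (s1, aa, B#)
No transition for (s1, a, top B); M blocks with input aa remaining.

stuck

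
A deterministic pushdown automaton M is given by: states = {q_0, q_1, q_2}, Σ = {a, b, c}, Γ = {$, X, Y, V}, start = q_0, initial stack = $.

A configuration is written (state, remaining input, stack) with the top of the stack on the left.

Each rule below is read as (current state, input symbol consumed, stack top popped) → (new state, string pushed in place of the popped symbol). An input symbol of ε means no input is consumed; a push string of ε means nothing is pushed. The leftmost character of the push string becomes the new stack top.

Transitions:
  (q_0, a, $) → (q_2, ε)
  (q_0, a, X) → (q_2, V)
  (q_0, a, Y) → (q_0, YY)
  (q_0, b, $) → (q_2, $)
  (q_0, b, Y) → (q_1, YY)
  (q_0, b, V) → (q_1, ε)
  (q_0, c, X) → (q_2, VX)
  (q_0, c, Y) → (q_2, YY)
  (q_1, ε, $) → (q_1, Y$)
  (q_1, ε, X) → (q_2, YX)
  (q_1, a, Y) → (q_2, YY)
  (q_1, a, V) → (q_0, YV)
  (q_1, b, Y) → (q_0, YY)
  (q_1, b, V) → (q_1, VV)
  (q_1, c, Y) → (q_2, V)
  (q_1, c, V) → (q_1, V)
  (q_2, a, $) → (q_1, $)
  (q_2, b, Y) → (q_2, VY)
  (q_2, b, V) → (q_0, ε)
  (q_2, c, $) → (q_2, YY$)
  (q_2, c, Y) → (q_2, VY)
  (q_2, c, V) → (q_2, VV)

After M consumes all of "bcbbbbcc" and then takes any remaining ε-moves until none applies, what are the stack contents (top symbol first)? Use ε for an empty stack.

VYYYYY$

(q_0, bcbbbbcc, $)
  read b, top $: go to q_2, push $ → (q_2, cbbbbcc, $)
  read c, top $: go to q_2, push YY$ → (q_2, bbbbcc, YY$)
  read b, top Y: go to q_2, push VY → (q_2, bbbcc, VYY$)
  read b, top V: go to q_0, push ε → (q_0, bbcc, YY$)
  read b, top Y: go to q_1, push YY → (q_1, bcc, YYY$)
  read b, top Y: go to q_0, push YY → (q_0, cc, YYYY$)
  read c, top Y: go to q_2, push YY → (q_2, c, YYYYY$)
  read c, top Y: go to q_2, push VY → (q_2, ε, VYYYYY$)
All input consumed in state q_2 with stack VYYYYY$.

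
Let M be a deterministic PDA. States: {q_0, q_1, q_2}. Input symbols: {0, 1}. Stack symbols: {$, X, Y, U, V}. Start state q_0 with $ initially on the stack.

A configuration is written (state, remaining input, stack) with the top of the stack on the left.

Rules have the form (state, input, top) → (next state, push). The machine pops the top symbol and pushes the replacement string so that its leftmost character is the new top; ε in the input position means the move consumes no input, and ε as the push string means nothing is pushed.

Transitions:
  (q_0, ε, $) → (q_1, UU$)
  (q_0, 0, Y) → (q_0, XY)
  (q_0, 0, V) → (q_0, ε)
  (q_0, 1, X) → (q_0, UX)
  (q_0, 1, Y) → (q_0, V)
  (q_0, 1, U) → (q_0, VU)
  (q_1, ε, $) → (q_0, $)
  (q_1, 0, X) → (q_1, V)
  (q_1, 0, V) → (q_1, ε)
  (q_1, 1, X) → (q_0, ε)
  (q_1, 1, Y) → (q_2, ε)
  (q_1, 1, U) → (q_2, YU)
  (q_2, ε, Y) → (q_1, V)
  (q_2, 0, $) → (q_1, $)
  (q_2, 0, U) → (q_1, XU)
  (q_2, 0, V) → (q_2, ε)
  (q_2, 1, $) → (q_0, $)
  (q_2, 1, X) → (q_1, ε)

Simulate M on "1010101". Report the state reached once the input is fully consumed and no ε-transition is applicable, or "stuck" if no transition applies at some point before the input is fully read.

q_1

(q_0, 1010101, $) ⊢ (q_1, 1010101, UU$) ⊢ (q_2, 010101, YUU$) ⊢ (q_1, 010101, VUU$) ⊢ (q_1, 10101, UU$) ⊢ (q_2, 0101, YUU$) ⊢ (q_1, 0101, VUU$) ⊢ (q_1, 101, UU$) ⊢ (q_2, 01, YUU$) ⊢ (q_1, 01, VUU$) ⊢ (q_1, 1, UU$) ⊢ (q_2, ε, YUU$) ⊢ (q_1, ε, VUU$)
All input consumed; M is in state q_1.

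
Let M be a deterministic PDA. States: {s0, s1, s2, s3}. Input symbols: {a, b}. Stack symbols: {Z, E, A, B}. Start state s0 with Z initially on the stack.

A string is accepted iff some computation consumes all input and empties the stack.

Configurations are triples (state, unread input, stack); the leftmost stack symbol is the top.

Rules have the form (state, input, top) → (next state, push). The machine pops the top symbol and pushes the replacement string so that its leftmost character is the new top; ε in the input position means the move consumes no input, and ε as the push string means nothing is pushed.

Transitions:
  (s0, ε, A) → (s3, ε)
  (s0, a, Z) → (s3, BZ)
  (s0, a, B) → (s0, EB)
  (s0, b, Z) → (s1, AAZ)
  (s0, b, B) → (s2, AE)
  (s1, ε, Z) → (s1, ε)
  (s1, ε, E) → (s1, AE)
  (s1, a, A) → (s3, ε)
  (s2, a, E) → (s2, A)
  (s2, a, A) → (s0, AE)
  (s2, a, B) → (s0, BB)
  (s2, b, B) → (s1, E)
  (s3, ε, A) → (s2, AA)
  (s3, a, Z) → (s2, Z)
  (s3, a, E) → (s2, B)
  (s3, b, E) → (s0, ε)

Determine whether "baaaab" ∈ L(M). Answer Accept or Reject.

Reject

(s0, baaaab, Z) ⊢ (s1, aaaab, AAZ) ⊢ (s3, aaab, AZ) ⊢ (s2, aaab, AAZ) ⊢ (s0, aab, AEAZ) ⊢ (s3, aab, EAZ) ⊢ (s2, ab, BAZ) ⊢ (s0, b, BBAZ) ⊢ (s2, ε, AEBAZ)
All input consumed; stack is AEBAZ, not empty, and no further ε-move applies.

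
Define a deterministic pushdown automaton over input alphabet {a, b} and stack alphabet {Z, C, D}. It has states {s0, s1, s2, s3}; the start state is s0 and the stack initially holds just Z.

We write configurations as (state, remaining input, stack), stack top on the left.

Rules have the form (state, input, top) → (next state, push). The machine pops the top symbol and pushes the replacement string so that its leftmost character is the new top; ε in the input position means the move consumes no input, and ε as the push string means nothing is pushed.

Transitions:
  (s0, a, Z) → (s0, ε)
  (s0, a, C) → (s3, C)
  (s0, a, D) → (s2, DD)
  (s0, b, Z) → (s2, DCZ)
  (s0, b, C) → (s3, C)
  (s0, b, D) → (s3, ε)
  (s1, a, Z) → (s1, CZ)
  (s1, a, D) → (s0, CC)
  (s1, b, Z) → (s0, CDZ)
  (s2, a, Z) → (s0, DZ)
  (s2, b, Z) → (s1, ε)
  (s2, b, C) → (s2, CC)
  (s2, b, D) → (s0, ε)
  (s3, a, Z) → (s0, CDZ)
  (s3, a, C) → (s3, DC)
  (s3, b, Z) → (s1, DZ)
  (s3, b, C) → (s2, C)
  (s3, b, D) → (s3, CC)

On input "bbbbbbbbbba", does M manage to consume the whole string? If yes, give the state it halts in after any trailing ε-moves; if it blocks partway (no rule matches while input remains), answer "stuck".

stuck

(s0, bbbbbbbbbba, Z)
  read b, top Z: go to s2, push DCZ → (s2, bbbbbbbbba, DCZ)
  read b, top D: go to s0, push ε → (s0, bbbbbbbba, CZ)
  read b, top C: go to s3, push C → (s3, bbbbbbba, CZ)
  read b, top C: go to s2, push C → (s2, bbbbbba, CZ)
  read b, top C: go to s2, push CC → (s2, bbbbba, CCZ)
  read b, top C: go to s2, push CC → (s2, bbbba, CCCZ)
  read b, top C: go to s2, push CC → (s2, bbba, CCCCZ)
  read b, top C: go to s2, push CC → (s2, bba, CCCCCZ)
  read b, top C: go to s2, push CC → (s2, ba, CCCCCCZ)
  read b, top C: go to s2, push CC → (s2, a, CCCCCCCZ)
No transition for (s2, a, top C); M blocks with input a remaining.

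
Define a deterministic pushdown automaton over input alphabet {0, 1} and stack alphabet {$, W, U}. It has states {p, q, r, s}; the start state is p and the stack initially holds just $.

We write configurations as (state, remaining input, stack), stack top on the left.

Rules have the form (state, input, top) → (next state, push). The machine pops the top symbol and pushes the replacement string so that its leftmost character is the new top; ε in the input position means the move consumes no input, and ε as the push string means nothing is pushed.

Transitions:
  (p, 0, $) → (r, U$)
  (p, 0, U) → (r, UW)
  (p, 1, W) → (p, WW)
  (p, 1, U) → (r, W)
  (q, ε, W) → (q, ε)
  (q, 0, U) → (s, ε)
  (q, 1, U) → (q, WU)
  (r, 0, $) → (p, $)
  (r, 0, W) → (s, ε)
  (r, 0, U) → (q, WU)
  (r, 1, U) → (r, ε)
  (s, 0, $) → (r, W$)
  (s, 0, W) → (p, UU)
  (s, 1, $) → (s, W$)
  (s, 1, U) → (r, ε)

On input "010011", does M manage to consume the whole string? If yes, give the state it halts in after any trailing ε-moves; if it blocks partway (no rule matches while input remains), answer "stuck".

stuck

(p, 010011, $)
  read 0, top $: go to r, push U$ → (r, 10011, U$)
  read 1, top U: go to r, push ε → (r, 0011, $)
  read 0, top $: go to p, push $ → (p, 011, $)
  read 0, top $: go to r, push U$ → (r, 11, U$)
  read 1, top U: go to r, push ε → (r, 1, $)
No transition for (r, 1, top $); M blocks with input 1 remaining.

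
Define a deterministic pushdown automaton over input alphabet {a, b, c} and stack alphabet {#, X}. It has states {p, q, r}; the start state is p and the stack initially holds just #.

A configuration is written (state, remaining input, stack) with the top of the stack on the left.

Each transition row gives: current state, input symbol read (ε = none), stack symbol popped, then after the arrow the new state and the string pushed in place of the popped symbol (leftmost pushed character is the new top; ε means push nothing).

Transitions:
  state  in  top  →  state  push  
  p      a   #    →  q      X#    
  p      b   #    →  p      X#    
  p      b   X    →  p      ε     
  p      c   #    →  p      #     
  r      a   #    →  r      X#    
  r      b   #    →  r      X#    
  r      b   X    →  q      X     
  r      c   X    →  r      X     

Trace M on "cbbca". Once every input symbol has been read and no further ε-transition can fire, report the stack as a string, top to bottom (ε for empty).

X#

(p, cbbca, #)
  read c, top #: go to p, push # → (p, bbca, #)
  read b, top #: go to p, push X# → (p, bca, X#)
  read b, top X: go to p, push ε → (p, ca, #)
  read c, top #: go to p, push # → (p, a, #)
  read a, top #: go to q, push X# → (q, ε, X#)
All input consumed in state q with stack X#.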